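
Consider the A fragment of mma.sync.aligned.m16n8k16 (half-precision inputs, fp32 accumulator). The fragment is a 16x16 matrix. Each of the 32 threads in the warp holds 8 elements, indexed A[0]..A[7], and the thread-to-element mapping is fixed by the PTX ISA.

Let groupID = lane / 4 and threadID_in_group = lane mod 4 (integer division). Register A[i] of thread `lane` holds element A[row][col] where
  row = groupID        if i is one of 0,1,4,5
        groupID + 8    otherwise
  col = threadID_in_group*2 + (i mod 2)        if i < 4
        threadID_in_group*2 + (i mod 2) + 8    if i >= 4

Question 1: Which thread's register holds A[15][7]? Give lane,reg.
31,3

r=15->g=7,rb=1  c=7->cb=0,t=3,b0=1
L=7*4+3=31  i=0*4+1*2+1=3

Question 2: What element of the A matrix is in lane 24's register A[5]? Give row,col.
lane 24: g=6 (24/4), t=0 (24%4)
i=5: r=6+0=6, c=0*2+1+8=9

6,9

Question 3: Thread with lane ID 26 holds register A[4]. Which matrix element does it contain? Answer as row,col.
lane 26⇒26/4=6, 26 mod 4=2
i=4  r:6+0⇒6  c:2·2+0+8⇒12

6,12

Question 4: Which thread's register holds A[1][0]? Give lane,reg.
r: 1->gid=1,r8=0  c: 0->c8=0,tid=0,i&1=0
L=1*4+0=4  i=0*4+0*2+0=0

4,0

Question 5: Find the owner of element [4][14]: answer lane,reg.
19,4

r: 4->gid=4,r8=0  c: 14->c8=1,tid=3,i&1=0
L=4*4+3=19  i=1*4+0*2+0=4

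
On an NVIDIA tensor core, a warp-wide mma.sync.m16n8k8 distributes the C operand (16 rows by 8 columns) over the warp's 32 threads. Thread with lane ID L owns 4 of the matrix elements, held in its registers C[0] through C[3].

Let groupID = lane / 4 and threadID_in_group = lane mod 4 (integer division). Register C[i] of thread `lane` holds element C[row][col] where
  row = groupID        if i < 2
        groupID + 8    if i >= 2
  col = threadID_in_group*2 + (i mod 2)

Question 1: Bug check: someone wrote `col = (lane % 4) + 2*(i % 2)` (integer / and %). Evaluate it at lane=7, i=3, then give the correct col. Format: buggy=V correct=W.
buggy=5 correct=7

`(lane % 4) + 2*(i % 2)`[7,3]->5
L=7->g=7>>2=1, t=7&3=3
[3]->row 1+8=9  col 3·2+1=7
col: 5 vs 7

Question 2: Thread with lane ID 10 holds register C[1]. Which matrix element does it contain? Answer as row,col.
10: g=2,t=2
[1] (2+0,2*2+1) = (2,5)

2,5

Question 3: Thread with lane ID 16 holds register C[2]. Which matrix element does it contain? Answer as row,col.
12,0

L=16->gid=16>>2=4, tid=16&3=0
[2]->row 4+8=12  col 0·2+0=0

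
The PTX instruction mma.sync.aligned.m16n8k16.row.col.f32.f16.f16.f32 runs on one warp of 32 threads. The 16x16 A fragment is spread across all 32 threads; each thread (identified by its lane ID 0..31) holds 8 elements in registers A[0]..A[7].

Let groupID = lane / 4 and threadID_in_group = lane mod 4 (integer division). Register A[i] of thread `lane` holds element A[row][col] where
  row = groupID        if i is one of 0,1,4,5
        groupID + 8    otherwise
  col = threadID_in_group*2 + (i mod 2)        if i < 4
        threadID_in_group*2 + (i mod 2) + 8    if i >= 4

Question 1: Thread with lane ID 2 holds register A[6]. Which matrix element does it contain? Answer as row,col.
2: gid=0,tid=2
[6] (0+8,2*2+0+8) = (8,12)

8,12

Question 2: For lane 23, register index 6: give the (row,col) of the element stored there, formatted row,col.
13,14

23: gid=5,tid=3
[6] (5+8,3*2+0+8) = (13,14)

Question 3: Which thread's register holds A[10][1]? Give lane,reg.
r: 10->gid=2,r8=1  c: 1->c8=0,tid=0,i&1=1
L=2*4+0=8  i=0*4+1*2+1=3

8,3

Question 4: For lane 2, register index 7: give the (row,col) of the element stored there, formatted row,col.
lane 2: gid=0 (2/4), tid=2 (2%4)
i=7: r=0+8=8, c=2*2+1+8=13

8,13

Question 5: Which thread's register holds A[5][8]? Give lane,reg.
r=5->g=5,rb=0  c=8->cb=1,t=0,b0=0
L=5*4+0=20  i=1*4+0*2+0=4

20,4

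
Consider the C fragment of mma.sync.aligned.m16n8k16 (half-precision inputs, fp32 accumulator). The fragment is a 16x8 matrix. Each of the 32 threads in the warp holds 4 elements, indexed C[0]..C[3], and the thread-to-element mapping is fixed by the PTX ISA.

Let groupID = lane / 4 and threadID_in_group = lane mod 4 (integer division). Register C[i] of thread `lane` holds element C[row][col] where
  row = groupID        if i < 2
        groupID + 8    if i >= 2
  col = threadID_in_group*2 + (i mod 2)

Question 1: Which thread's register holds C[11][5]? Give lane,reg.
r=11->g=3,rb=1  c=5->t=2,b0=1
L=3*4+2=14  i=1*2+1=3

14,3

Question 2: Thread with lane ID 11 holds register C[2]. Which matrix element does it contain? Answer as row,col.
L=11->gid=11>>2=2, tid=11&3=3
[2]->row 2+8=10  col 3·2+0=6

10,6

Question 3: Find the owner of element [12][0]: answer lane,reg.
r=12→G=4,rhi=1  c=0→T=0,p=0
L=4*4+0=16  i=1*2+0=2

16,2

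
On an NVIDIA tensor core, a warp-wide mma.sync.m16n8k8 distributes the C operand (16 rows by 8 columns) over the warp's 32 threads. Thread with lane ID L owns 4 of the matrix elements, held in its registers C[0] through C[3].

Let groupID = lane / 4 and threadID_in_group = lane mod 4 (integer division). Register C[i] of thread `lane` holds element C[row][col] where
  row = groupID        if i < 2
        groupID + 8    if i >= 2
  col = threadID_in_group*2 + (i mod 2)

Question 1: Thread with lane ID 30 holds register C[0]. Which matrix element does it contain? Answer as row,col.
30: g=7,t=2
[0] (7+0,2*2+0) = (7,4)

7,4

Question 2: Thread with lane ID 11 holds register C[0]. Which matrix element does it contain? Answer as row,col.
lane 11: gr=2 (11/4), th=3 (11%4)
i=0: r=2+0=2, c=3*2+0=6

2,6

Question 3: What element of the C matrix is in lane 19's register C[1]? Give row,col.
4,7

lane 19→19/4=4, 19 mod 4=3
i=1  r:4+0→4  c:2·3+1→7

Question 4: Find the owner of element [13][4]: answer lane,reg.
22,2

r: 13->gid=5,r8=1  c: 4->tid=2,i&1=0
L=5*4+2=22  i=1*2+0=2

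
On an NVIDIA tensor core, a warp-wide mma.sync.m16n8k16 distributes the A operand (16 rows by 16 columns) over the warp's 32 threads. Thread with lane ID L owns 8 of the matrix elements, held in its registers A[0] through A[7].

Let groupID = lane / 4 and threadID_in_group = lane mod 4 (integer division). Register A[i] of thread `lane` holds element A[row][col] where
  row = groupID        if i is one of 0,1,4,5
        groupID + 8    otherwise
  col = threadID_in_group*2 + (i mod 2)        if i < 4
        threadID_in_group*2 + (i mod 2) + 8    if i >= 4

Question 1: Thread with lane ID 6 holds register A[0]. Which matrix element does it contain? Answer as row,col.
1,4

lane 6: grp=1 (6/4), tig=2 (6%4)
i=0: r=1+0=1, c=2*2+0+0=4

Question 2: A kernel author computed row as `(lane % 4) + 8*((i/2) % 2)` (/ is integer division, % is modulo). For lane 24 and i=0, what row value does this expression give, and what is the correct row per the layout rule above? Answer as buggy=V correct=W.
`(lane % 4) + 8*((i/2) % 2)`[24,0]->0
L=24->g=24>>2=6, t=24&3=0
[0]->row 6+0=6  col 0·2+0+0=0
row: 0 vs 6

buggy=0 correct=6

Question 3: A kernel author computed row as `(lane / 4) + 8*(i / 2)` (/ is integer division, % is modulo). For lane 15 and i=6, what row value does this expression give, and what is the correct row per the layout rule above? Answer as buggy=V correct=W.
`(lane / 4) + 8*(i / 2)`[15,6]->27
lane 15: gid=3 (15/4), tid=3 (15%4)
i=6: r=3+8=11, c=3*2+0+8=14
row: 27 vs 11

buggy=27 correct=11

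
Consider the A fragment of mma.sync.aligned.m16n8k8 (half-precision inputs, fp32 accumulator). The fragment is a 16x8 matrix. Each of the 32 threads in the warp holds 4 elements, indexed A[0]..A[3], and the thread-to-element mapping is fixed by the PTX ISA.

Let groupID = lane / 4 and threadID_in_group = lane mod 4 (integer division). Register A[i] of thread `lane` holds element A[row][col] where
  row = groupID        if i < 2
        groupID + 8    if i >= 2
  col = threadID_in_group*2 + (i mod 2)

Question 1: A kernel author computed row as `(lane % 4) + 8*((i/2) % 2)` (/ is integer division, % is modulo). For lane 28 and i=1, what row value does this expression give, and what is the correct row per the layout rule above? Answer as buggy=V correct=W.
`(lane % 4) + 8*((i/2) % 2)`[28,1]->0
lane 28: g=7 (28/4), t=0 (28%4)
i=1: r=7+0=7, c=0*2+1=1
row: 0 vs 7

buggy=0 correct=7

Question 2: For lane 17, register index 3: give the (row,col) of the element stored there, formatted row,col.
12,3

17: gid=4,tid=1
[3] (4+8,1*2+1) = (12,3)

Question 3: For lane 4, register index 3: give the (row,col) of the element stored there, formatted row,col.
9,1

lane 4⇒4/4=1, 4 mod 4=0
i=3  r:1+8⇒9  c:2·0+1⇒1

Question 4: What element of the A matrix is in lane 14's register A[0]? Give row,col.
3,4

lane 14: gr=3 (14/4), th=2 (14%4)
i=0: r=3+0=3, c=2*2+0=4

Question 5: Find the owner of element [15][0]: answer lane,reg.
28,2

r=15⇒gr=7,Rb=1  c=0⇒th=0,odd=0
L=7*4+0=28  i=1*2+0=2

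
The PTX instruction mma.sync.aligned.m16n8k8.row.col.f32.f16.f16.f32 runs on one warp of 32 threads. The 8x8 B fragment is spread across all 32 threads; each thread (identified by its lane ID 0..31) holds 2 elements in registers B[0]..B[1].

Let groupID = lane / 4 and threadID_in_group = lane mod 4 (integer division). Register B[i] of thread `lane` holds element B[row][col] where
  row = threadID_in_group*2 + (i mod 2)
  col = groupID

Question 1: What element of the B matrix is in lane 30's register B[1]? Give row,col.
lane 30: gid=7 (30/4), tid=2 (30%4)
i=1: r=2*2+1=5, c=gid=7

5,7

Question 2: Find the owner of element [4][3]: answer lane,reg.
14,0

c:3=>grp=3  r:4=>tig=2,lo=0
L=3*4+2=14  i=0=0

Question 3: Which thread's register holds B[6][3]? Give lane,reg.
15,0

c: 3->gid=3  r: 6->tid=3,i&1=0
L=3*4+3=15  i=0=0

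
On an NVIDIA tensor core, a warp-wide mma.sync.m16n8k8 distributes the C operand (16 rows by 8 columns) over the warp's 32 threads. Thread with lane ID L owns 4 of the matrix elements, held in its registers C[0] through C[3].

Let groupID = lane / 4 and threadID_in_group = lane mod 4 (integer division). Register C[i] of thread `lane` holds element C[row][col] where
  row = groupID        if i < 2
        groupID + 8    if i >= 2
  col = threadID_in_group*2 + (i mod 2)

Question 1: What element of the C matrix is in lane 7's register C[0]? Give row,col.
1,6

lane 7=>7/4=1, 7 mod 4=3
i=0  r:1+0=>1  c:2·3+0=>6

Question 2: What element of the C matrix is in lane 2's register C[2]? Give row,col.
lane 2: G=0 (2/4), T=2 (2%4)
i=2: r=0+8=8, c=2*2+0=4

8,4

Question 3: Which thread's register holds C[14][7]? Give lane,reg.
r=14⇒gr=6,Rb=1  c=7⇒th=3,odd=1
L=6*4+3=27  i=1*2+1=3

27,3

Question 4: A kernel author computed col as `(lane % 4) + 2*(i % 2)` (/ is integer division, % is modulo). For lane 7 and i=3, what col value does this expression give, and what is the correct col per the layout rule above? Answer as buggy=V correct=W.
buggy=5 correct=7

`(lane % 4) + 2*(i % 2)`[7,3]->5
lane 7: gid=1 (7/4), tid=3 (7%4)
i=3: r=1+8=9, c=3*2+1=7
col: 5 vs 7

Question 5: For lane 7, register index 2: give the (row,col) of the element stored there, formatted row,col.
9,6

L=7->g=7>>2=1, t=7&3=3
[2]->row 1+8=9  col 3·2+0=6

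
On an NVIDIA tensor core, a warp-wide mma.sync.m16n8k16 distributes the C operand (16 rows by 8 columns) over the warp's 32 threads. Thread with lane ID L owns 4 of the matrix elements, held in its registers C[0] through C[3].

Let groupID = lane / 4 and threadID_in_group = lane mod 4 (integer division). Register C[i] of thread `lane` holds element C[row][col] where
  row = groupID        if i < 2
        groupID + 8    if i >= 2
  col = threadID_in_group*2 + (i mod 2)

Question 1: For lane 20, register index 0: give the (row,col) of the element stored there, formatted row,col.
lane 20: G=5 (20/4), T=0 (20%4)
i=0: r=5+0=5, c=0*2+0=0

5,0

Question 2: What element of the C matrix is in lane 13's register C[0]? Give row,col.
3,2

lane 13=>13/4=3, 13 mod 4=1
i=0  r:3+0=>3  c:2·1+0=>2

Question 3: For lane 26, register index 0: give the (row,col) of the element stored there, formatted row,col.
lane 26->26/4=6, 26 mod 4=2
i=0  r:6+0->6  c:2·2+0->4

6,4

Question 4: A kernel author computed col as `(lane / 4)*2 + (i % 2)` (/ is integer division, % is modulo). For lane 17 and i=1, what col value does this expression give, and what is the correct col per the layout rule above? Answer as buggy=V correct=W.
buggy=9 correct=3

`(lane / 4)*2 + (i % 2)`[17,1]→9
lane 17: G=4 (17/4), T=1 (17%4)
i=1: r=4+0=4, c=1*2+1=3
col: 9 vs 3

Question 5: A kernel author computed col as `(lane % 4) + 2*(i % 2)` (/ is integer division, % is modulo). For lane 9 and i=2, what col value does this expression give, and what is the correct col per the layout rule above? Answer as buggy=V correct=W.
buggy=1 correct=2

`(lane % 4) + 2*(i % 2)`[9,2]=>1
L=9=>grp=9>>2=2, tig=9&3=1
[2]=>row 2+8=10  col 1·2+0=2
col: 1 vs 2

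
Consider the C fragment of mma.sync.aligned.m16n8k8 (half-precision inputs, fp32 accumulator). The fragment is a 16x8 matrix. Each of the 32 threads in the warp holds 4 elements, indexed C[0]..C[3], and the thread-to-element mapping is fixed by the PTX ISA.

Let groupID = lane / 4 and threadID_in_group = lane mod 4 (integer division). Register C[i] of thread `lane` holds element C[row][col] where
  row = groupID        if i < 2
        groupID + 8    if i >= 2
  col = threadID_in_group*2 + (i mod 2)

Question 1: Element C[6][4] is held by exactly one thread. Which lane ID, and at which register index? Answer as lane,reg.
26,0

r=6→G=6,rhi=0  c=4→T=2,p=0
L=6*4+2=26  i=0*2+0=0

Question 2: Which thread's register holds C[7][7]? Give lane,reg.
r=7→G=7,rhi=0  c=7→T=3,p=1
L=7*4+3=31  i=0*2+1=1

31,1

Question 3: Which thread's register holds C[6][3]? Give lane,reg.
25,1

r=6→G=6,rhi=0  c=3→T=1,p=1
L=6*4+1=25  i=0*2+1=1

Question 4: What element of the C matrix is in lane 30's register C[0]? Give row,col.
7,4

lane 30->30/4=7, 30 mod 4=2
i=0  r:7+0->7  c:2·2+0->4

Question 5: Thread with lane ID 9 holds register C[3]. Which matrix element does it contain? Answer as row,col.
lane 9: g=2 (9/4), t=1 (9%4)
i=3: r=2+8=10, c=1*2+1=3

10,3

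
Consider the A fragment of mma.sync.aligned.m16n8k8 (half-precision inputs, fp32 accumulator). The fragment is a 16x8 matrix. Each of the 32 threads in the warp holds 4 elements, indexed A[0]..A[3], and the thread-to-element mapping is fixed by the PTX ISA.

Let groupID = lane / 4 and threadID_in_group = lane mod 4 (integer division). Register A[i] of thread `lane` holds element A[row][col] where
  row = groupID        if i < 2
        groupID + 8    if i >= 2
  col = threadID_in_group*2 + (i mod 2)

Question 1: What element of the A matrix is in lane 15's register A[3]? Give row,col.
lane 15: gr=3 (15/4), th=3 (15%4)
i=3: r=3+8=11, c=3*2+1=7

11,7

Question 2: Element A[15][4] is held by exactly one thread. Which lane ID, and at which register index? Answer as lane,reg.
30,2

r:15=>grp=7,rB=1  c:4=>tig=2,lo=0
L=7*4+2=30  i=1*2+0=2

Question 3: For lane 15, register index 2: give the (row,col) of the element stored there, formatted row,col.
L=15⇒gr=15>>2=3, th=15&3=3
[2]⇒row 3+8=11  col 3·2+0=6

11,6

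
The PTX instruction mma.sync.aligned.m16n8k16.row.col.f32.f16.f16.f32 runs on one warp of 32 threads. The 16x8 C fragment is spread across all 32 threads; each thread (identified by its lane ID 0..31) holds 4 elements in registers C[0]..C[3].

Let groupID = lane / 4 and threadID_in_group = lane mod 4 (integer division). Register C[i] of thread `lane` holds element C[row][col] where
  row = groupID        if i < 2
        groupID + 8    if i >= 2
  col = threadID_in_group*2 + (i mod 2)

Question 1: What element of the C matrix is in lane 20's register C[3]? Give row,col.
13,1

L=20⇒gr=20>>2=5, th=20&3=0
[3]⇒row 5+8=13  col 0·2+1=1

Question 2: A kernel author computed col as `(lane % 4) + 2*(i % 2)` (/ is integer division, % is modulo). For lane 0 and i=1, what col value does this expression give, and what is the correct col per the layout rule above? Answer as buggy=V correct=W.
buggy=2 correct=1

`(lane % 4) + 2*(i % 2)`[0,1]=>2
0: grp=0,tig=0
[1] (0+0,0*2+1) = (0,1)
col: 2 vs 1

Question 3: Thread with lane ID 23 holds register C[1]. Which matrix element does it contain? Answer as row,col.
5,7

lane 23⇒23/4=5, 23 mod 4=3
i=1  r:5+0⇒5  c:2·3+1⇒7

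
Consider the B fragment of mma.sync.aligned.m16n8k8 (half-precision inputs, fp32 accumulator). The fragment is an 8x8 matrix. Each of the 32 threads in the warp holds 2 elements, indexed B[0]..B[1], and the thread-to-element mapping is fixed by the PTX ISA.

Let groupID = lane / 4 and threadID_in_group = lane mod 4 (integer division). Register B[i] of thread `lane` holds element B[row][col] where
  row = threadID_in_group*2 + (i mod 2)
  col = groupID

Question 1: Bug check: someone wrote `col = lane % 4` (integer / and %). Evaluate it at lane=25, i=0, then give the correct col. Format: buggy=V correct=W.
buggy=1 correct=6

`lane % 4`[25,0]=>1
L=25=>grp=25>>2=6, tig=25&3=1
[0]=>row 1·2+0=2  col grp=6
col: 1 vs 6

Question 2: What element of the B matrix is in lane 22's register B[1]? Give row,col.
5,5

lane 22=>22/4=5, 22 mod 4=2
i=1  r:2·2+1=>5  c:5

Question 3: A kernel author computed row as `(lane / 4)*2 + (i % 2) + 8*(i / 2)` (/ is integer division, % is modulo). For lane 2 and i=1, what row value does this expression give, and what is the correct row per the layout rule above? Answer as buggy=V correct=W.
buggy=1 correct=5

`(lane / 4)*2 + (i % 2) + 8*(i / 2)`[2,1]=>1
lane 2=>2/4=0, 2 mod 4=2
i=1  r:2·2+1=>5  c:0
row: 1 vs 5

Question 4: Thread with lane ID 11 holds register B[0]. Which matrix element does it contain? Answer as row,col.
lane 11: G=2 (11/4), T=3 (11%4)
i=0: r=3*2+0=6, c=G=2

6,2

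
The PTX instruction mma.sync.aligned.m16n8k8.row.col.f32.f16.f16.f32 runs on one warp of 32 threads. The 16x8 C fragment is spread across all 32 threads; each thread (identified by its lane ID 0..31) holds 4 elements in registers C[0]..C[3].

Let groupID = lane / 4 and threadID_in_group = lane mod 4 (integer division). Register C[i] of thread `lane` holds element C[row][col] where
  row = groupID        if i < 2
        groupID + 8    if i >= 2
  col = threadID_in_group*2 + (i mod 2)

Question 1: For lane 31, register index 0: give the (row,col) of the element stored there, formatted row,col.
31: gid=7,tid=3
[0] (7+0,3*2+0) = (7,6)

7,6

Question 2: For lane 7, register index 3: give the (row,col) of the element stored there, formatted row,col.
7: g=1,t=3
[3] (1+8,3*2+1) = (9,7)

9,7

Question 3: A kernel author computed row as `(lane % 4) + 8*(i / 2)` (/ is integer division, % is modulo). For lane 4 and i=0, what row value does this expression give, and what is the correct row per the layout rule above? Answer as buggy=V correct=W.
buggy=0 correct=1

`(lane % 4) + 8*(i / 2)`[4,0]=>0
lane 4=>4/4=1, 4 mod 4=0
i=0  r:1+0=>1  c:2·0+0=>0
row: 0 vs 1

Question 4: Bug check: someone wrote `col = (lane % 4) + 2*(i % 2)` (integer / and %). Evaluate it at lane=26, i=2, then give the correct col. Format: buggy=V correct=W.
buggy=2 correct=4

`(lane % 4) + 2*(i % 2)`[26,2]->2
L=26->gid=26>>2=6, tid=26&3=2
[2]->row 6+8=14  col 2·2+0=4
col: 2 vs 4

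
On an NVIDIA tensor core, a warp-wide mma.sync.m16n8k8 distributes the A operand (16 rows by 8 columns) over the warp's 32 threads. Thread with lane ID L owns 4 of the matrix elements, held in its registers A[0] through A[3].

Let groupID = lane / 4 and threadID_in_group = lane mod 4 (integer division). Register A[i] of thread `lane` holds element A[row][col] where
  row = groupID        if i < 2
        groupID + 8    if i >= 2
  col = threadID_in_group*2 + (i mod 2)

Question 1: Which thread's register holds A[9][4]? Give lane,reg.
6,2

r:9=>grp=1,rB=1  c:4=>tig=2,lo=0
L=1*4+2=6  i=1*2+0=2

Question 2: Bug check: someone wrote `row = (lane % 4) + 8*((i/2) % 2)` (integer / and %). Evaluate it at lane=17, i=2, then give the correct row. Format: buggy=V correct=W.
buggy=9 correct=12

`(lane % 4) + 8*((i/2) % 2)`[17,2]->9
lane 17->17/4=4, 17 mod 4=1
i=2  r:4+8->12  c:2·1+0->2
row: 9 vs 12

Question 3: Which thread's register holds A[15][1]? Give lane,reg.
r=15⇒gr=7,Rb=1  c=1⇒th=0,odd=1
L=7*4+0=28  i=1*2+1=3

28,3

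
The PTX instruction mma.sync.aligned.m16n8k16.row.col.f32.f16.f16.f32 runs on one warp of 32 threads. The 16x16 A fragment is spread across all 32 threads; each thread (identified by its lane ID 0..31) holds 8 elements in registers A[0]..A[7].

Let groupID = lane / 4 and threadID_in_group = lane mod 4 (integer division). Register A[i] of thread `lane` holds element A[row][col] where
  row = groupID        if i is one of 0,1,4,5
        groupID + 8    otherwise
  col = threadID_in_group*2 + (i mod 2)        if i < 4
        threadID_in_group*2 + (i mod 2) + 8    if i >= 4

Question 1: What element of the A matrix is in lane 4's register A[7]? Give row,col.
9,9

L=4⇒gr=4>>2=1, th=4&3=0
[7]⇒row 1+8=9  col 0·2+1+8=9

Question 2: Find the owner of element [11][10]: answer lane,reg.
r:11=>grp=3,rB=1  c:10=>cB=1,tig=1,lo=0
L=3*4+1=13  i=1*4+1*2+0=6

13,6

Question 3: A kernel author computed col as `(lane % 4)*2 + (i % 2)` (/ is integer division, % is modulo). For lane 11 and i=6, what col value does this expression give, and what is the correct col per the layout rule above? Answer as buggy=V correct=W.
`(lane % 4)*2 + (i % 2)`[11,6]=>6
11: grp=2,tig=3
[6] (2+8,3*2+0+8) = (10,14)
col: 6 vs 14

buggy=6 correct=14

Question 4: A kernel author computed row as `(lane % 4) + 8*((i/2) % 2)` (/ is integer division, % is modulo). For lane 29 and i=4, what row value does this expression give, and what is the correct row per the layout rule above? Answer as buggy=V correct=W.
`(lane % 4) + 8*((i/2) % 2)`[29,4]->1
29: gid=7,tid=1
[4] (7+0,1*2+0+8) = (7,10)
row: 1 vs 7

buggy=1 correct=7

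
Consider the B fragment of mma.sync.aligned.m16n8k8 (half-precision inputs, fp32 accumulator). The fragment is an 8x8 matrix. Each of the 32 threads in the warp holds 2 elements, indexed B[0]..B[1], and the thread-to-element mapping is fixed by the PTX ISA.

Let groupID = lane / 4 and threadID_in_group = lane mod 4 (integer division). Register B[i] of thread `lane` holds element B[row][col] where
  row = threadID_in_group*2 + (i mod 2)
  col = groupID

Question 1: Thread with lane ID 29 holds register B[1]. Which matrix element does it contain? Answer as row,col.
3,7

L=29⇒gr=29>>2=7, th=29&3=1
[1]⇒row 1·2+1=3  col gr=7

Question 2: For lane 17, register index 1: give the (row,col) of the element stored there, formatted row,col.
L=17->g=17>>2=4, t=17&3=1
[1]->row 1·2+1=3  col g=4

3,4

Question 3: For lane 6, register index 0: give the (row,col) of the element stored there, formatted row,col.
4,1

6: G=1,T=2
[0] (2*2+0,1) = (4,1)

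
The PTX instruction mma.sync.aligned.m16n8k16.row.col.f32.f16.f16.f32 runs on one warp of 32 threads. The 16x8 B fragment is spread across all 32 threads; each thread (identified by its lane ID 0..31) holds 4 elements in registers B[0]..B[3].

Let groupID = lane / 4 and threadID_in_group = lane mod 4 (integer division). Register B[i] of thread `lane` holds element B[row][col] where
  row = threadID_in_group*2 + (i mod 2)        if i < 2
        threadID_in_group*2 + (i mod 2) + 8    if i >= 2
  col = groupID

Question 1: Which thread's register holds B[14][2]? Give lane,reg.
c=2⇒gr=2  r=14⇒Rb=1,th=3,odd=0
L=2*4+3=11  i=1*2+0=2

11,2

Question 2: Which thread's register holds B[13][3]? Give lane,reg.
c=3→G=3  r=13→rhi=1,T=2,p=1
L=3*4+2=14  i=1*2+1=3

14,3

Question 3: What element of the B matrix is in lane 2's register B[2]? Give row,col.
2: gid=0,tid=2
[2] (2*2+0+8,0) = (12,0)

12,0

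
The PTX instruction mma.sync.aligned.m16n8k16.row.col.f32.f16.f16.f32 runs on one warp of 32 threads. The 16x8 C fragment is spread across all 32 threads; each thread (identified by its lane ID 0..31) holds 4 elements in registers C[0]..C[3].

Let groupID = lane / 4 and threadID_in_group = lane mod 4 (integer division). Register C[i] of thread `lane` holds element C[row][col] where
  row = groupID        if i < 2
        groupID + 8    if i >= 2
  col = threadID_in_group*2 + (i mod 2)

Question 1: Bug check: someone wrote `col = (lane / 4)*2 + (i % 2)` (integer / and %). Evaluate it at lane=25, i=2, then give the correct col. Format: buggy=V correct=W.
buggy=12 correct=2

`(lane / 4)*2 + (i % 2)`[25,2]⇒12
lane 25⇒25/4=6, 25 mod 4=1
i=2  r:6+8⇒14  c:2·1+0⇒2
col: 12 vs 2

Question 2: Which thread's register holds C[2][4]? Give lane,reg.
r=2→G=2,rhi=0  c=4→T=2,p=0
L=2*4+2=10  i=0*2+0=0

10,0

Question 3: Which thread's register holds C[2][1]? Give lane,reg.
8,1

r: 2->gid=2,r8=0  c: 1->tid=0,i&1=1
L=2*4+0=8  i=0*2+1=1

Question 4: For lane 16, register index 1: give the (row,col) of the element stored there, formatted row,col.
4,1

L=16⇒gr=16>>2=4, th=16&3=0
[1]⇒row 4+0=4  col 0·2+1=1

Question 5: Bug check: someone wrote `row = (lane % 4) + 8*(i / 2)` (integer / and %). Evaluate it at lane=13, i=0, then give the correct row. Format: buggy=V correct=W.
`(lane % 4) + 8*(i / 2)`[13,0]->1
lane 13: gid=3 (13/4), tid=1 (13%4)
i=0: r=3+0=3, c=1*2+0=2
row: 1 vs 3

buggy=1 correct=3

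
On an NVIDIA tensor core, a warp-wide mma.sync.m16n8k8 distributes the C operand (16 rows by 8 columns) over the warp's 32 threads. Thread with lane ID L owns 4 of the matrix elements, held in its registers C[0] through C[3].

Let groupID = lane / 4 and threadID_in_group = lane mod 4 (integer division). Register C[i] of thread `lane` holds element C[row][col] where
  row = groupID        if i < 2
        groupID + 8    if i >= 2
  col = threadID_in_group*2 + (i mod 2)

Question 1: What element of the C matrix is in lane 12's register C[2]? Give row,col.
12: g=3,t=0
[2] (3+8,0*2+0) = (11,0)

11,0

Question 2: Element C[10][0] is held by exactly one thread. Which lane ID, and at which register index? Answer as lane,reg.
8,2

r: 10->gid=2,r8=1  c: 0->tid=0,i&1=0
L=2*4+0=8  i=1*2+0=2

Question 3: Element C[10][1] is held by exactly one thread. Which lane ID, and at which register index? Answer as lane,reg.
r:10=>grp=2,rB=1  c:1=>tig=0,lo=1
L=2*4+0=8  i=1*2+1=3

8,3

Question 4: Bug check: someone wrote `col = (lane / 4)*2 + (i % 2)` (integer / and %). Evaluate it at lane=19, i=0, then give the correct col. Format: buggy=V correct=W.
`(lane / 4)*2 + (i % 2)`[19,0]⇒8
lane 19⇒19/4=4, 19 mod 4=3
i=0  r:4+0⇒4  c:2·3+0⇒6
col: 8 vs 6

buggy=8 correct=6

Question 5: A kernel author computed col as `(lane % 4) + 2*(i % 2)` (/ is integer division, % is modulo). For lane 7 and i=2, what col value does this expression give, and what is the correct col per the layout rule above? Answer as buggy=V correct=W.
`(lane % 4) + 2*(i % 2)`[7,2]=>3
lane 7=>7/4=1, 7 mod 4=3
i=2  r:1+8=>9  c:2·3+0=>6
col: 3 vs 6

buggy=3 correct=6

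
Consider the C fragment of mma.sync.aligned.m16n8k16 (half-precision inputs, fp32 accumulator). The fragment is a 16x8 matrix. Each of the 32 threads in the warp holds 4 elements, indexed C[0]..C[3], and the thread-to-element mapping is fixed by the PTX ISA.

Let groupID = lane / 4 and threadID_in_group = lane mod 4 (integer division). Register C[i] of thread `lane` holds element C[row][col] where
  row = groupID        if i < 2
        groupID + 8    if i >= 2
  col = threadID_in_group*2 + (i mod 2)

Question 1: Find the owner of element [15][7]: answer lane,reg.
31,3

r: 15->gid=7,r8=1  c: 7->tid=3,i&1=1
L=7*4+3=31  i=1*2+1=3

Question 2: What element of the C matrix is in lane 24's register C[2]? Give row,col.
lane 24: g=6 (24/4), t=0 (24%4)
i=2: r=6+8=14, c=0*2+0=0

14,0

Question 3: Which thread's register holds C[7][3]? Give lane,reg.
29,1

r: 7->gid=7,r8=0  c: 3->tid=1,i&1=1
L=7*4+1=29  i=0*2+1=1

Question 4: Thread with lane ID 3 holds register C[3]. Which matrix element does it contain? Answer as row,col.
8,7

L=3->g=3>>2=0, t=3&3=3
[3]->row 0+8=8  col 3·2+1=7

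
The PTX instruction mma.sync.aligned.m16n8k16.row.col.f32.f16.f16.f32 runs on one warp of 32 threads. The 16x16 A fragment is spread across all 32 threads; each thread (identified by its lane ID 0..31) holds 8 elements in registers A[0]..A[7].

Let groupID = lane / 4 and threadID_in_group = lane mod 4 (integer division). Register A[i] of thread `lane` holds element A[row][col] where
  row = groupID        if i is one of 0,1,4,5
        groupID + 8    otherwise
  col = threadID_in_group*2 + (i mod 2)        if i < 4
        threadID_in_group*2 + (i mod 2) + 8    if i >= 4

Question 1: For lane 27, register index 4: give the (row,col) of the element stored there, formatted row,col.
6,14

27: G=6,T=3
[4] (6+0,3*2+0+8) = (6,14)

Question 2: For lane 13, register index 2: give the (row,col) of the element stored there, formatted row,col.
lane 13: G=3 (13/4), T=1 (13%4)
i=2: r=3+8=11, c=1*2+0+0=2

11,2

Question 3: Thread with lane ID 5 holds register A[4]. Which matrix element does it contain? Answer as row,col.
lane 5→5/4=1, 5 mod 4=1
i=4  r:1+0→1  c:2·1+0+8→10

1,10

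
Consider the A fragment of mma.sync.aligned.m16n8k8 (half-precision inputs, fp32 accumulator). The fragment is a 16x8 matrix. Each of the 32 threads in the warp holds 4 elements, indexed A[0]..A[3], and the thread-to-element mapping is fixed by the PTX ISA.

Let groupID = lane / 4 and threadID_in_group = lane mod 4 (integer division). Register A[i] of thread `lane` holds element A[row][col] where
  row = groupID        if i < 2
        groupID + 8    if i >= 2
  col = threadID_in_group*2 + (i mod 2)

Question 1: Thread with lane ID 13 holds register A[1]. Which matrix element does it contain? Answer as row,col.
3,3

L=13->g=13>>2=3, t=13&3=1
[1]->row 3+0=3  col 1·2+1=3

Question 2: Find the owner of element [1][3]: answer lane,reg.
5,1

r:1=>grp=1,rB=0  c:3=>tig=1,lo=1
L=1*4+1=5  i=0*2+1=1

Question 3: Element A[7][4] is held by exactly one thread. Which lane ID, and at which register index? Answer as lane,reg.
30,0

r=7⇒gr=7,Rb=0  c=4⇒th=2,odd=0
L=7*4+2=30  i=0*2+0=0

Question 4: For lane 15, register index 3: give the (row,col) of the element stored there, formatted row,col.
11,7

lane 15: g=3 (15/4), t=3 (15%4)
i=3: r=3+8=11, c=3*2+1=7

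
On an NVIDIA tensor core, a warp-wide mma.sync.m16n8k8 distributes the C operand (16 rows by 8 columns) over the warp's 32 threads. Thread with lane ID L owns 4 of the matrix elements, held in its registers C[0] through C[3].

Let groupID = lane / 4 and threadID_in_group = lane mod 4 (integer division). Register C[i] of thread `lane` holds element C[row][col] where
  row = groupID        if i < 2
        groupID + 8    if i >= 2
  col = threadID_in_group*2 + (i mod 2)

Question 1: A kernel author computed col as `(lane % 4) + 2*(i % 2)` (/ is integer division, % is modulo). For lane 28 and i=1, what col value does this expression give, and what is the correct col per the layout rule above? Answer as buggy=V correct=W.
`(lane % 4) + 2*(i % 2)`[28,1]->2
28: gid=7,tid=0
[1] (7+0,0*2+1) = (7,1)
col: 2 vs 1

buggy=2 correct=1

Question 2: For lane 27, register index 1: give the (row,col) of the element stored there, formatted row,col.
27: grp=6,tig=3
[1] (6+0,3*2+1) = (6,7)

6,7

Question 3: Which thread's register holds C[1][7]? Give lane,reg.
r=1->g=1,rb=0  c=7->t=3,b0=1
L=1*4+3=7  i=0*2+1=1

7,1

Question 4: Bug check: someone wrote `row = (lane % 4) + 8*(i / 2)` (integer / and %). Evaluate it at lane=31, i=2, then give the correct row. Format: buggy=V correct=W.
buggy=11 correct=15

`(lane % 4) + 8*(i / 2)`[31,2]->11
31: gid=7,tid=3
[2] (7+8,3*2+0) = (15,6)
row: 11 vs 15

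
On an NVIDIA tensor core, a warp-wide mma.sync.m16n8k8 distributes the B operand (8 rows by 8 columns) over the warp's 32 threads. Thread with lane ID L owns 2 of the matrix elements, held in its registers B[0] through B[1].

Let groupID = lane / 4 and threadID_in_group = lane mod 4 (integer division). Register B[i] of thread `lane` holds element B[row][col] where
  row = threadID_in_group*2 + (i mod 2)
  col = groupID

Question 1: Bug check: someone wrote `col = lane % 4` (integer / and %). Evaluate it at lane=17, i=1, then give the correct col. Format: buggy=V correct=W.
`lane % 4`[17,1]⇒1
L=17⇒gr=17>>2=4, th=17&3=1
[1]⇒row 1·2+1=3  col gr=4
col: 1 vs 4

buggy=1 correct=4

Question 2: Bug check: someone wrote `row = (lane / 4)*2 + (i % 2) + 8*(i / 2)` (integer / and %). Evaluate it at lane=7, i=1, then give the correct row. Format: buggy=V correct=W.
buggy=3 correct=7

`(lane / 4)*2 + (i % 2) + 8*(i / 2)`[7,1]→3
L=7→G=7>>2=1, T=7&3=3
[1]→row 3·2+1=7  col G=1
row: 3 vs 7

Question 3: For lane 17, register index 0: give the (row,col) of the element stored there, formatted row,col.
2,4

lane 17⇒17/4=4, 17 mod 4=1
i=0  r:2·1+0⇒2  c:4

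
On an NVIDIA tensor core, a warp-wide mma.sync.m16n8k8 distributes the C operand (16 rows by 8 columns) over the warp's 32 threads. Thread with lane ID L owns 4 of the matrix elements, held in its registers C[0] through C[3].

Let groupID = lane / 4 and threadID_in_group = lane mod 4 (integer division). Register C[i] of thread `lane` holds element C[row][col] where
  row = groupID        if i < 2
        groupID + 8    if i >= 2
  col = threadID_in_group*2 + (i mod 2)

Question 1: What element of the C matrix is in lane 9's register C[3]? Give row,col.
lane 9=>9/4=2, 9 mod 4=1
i=3  r:2+8=>10  c:2·1+1=>3

10,3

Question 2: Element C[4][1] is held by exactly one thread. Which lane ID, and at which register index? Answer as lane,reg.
r=4→G=4,rhi=0  c=1→T=0,p=1
L=4*4+0=16  i=0*2+1=1

16,1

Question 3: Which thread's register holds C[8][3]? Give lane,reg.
1,3

r=8->g=0,rb=1  c=3->t=1,b0=1
L=0*4+1=1  i=1*2+1=3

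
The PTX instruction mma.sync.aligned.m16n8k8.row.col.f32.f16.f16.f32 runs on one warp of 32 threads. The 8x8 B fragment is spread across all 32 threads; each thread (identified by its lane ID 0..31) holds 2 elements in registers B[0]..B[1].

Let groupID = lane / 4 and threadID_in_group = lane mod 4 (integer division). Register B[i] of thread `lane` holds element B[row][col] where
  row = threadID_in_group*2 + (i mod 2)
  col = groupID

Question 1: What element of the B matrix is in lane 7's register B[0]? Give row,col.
7: gid=1,tid=3
[0] (3*2+0,1) = (6,1)

6,1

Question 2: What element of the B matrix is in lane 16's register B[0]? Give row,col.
lane 16: G=4 (16/4), T=0 (16%4)
i=0: r=0*2+0=0, c=G=4

0,4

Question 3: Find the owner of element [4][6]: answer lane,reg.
c=6->g=6  r=4->t=2,b0=0
L=6*4+2=26  i=0=0

26,0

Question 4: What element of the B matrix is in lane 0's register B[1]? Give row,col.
lane 0: grp=0 (0/4), tig=0 (0%4)
i=1: r=0*2+1=1, c=grp=0

1,0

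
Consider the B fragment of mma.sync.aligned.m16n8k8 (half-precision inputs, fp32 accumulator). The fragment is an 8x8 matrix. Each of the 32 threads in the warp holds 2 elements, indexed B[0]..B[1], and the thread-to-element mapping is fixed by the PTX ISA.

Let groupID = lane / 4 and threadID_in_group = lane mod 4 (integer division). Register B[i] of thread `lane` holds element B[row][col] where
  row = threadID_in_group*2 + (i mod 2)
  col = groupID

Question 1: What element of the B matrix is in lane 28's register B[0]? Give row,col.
0,7

lane 28->28/4=7, 28 mod 4=0
i=0  r:2·0+0->0  c:7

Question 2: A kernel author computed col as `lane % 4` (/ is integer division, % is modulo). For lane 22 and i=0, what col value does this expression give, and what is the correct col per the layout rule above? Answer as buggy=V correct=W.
buggy=2 correct=5

`lane % 4`[22,0]=>2
lane 22: grp=5 (22/4), tig=2 (22%4)
i=0: r=2*2+0=4, c=grp=5
col: 2 vs 5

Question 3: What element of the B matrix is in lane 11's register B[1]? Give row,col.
lane 11→11/4=2, 11 mod 4=3
i=1  r:2·3+1→7  c:2

7,2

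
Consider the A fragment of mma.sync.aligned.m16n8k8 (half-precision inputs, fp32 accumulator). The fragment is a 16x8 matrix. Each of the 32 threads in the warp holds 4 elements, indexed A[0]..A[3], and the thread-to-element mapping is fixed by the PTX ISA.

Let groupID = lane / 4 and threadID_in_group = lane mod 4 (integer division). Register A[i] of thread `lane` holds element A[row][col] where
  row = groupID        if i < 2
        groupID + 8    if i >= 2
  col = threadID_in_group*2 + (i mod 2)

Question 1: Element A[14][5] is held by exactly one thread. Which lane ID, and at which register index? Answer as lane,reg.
r=14->g=6,rb=1  c=5->t=2,b0=1
L=6*4+2=26  i=1*2+1=3

26,3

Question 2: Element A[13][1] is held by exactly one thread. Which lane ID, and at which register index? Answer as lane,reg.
r: 13->gid=5,r8=1  c: 1->tid=0,i&1=1
L=5*4+0=20  i=1*2+1=3

20,3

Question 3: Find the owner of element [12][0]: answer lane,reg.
r: 12->gid=4,r8=1  c: 0->tid=0,i&1=0
L=4*4+0=16  i=1*2+0=2

16,2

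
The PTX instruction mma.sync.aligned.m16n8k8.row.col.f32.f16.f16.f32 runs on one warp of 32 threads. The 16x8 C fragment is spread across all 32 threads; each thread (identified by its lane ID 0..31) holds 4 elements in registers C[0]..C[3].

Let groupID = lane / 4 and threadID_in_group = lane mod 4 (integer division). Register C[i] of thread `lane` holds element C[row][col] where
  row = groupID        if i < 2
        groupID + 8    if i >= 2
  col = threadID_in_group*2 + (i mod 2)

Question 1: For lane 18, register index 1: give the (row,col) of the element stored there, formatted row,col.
4,5

lane 18->18/4=4, 18 mod 4=2
i=1  r:4+0->4  c:2·2+1->5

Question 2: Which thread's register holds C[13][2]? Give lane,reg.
r=13→G=5,rhi=1  c=2→T=1,p=0
L=5*4+1=21  i=1*2+0=2

21,2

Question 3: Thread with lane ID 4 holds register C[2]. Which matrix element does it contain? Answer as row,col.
L=4=>grp=4>>2=1, tig=4&3=0
[2]=>row 1+8=9  col 0·2+0=0

9,0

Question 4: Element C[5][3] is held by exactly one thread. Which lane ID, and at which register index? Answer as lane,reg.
r:5=>grp=5,rB=0  c:3=>tig=1,lo=1
L=5*4+1=21  i=0*2+1=1

21,1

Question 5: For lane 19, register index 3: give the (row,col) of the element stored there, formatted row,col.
lane 19: gr=4 (19/4), th=3 (19%4)
i=3: r=4+8=12, c=3*2+1=7

12,7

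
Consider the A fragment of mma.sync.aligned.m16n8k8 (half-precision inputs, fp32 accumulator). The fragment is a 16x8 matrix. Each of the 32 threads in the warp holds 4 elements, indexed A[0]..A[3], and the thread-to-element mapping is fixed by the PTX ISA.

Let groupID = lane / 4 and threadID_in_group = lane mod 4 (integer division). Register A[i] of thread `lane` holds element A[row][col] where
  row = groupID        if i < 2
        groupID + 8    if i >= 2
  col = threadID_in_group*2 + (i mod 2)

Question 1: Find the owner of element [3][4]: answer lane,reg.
14,0

r:3=>grp=3,rB=0  c:4=>tig=2,lo=0
L=3*4+2=14  i=0*2+0=0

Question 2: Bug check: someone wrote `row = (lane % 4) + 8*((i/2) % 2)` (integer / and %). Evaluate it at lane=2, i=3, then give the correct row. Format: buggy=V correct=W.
`(lane % 4) + 8*((i/2) % 2)`[2,3]->10
L=2->gid=2>>2=0, tid=2&3=2
[3]->row 0+8=8  col 2·2+1=5
row: 10 vs 8

buggy=10 correct=8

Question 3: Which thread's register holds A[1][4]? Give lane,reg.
6,0

r=1->g=1,rb=0  c=4->t=2,b0=0
L=1*4+2=6  i=0*2+0=0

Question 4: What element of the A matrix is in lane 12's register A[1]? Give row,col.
3,1

lane 12→12/4=3, 12 mod 4=0
i=1  r:3+0→3  c:2·0+1→1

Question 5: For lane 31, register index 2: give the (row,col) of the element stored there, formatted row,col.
15,6

31: gid=7,tid=3
[2] (7+8,3*2+0) = (15,6)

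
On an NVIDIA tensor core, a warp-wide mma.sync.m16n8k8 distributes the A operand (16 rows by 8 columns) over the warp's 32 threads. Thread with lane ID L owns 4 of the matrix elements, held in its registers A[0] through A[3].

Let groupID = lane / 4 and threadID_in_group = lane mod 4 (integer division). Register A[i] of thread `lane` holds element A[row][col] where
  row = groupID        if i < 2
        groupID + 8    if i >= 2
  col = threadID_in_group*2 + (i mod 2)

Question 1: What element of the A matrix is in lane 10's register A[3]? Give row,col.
lane 10: G=2 (10/4), T=2 (10%4)
i=3: r=2+8=10, c=2*2+1=5

10,5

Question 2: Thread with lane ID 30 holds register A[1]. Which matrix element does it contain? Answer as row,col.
7,5

L=30->g=30>>2=7, t=30&3=2
[1]->row 7+0=7  col 2·2+1=5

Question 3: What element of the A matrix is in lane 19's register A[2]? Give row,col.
12,6

lane 19: G=4 (19/4), T=3 (19%4)
i=2: r=4+8=12, c=3*2+0=6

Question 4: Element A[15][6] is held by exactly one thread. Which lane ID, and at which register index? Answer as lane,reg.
r:15=>grp=7,rB=1  c:6=>tig=3,lo=0
L=7*4+3=31  i=1*2+0=2

31,2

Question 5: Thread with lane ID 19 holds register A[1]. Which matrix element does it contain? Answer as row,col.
L=19->g=19>>2=4, t=19&3=3
[1]->row 4+0=4  col 3·2+1=7

4,7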